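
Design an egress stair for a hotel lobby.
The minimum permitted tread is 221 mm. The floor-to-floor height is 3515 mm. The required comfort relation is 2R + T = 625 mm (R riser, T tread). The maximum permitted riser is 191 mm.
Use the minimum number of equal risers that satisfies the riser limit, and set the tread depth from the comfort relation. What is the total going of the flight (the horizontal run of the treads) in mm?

3515 / 191 = 18.40, so 19 risers are needed.
R = 3515 ÷ 19 = 185 mm.
T = 625 − 2·185 = 255 mm, which satisfies the 221 mm minimum.
Treads = 19 − 1 = 18; going = 18 × 255 = 4590 mm.

4590 mm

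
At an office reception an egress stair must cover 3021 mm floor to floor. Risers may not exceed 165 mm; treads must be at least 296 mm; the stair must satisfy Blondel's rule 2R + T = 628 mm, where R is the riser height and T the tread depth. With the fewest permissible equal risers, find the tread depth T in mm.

3021 / 165 = 18.31, so 19 risers are needed.
Riser R = 3021 / 19 = 159 mm, within the 165 mm limit.
From 2R + T = 628: T = 628 − 318 = 310 mm.

310 mm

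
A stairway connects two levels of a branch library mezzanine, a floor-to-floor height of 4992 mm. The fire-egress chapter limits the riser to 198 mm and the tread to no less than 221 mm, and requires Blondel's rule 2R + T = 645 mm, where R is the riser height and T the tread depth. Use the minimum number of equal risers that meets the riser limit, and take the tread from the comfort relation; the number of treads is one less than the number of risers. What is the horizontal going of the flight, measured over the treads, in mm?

6525 mm

4992 / 198 = 25.212 → round up to 26 risers.
R = 4992 ÷ 26 = 192 mm.
From 2R + T = 645: T = 645 − 384 = 261 mm.
Going = (26 − 1) × 261 = 6525 mm.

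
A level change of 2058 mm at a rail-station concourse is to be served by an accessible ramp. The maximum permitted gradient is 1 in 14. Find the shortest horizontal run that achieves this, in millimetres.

Run = rise × 14 = 2058 × 14 = 28812 mm.

28812 mm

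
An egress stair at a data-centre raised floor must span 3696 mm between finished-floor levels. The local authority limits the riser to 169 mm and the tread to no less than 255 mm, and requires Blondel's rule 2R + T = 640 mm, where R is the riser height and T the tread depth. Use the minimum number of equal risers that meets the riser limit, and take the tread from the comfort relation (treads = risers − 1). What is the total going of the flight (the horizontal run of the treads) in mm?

6384 mm

3696 / 169 = 21.870 → round up to 22 risers.
Riser R = 3696 / 22 = 168 mm, within the 169 mm limit.
Tread T = 640 − 2 × 168 = 304 mm (≥ 255 mm).
Treads = 22 − 1 = 21; going = 21 × 304 = 6384 mm.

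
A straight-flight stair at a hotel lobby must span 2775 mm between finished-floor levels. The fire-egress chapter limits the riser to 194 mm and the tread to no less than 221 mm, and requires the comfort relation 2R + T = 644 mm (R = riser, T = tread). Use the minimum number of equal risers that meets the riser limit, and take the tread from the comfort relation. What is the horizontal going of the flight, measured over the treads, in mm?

2775 / 194 = 14.30, so 15 risers are needed.
Each riser is 2775/15 = 185 mm (≤ 194 mm).
T = 644 − 2·185 = 274 mm, which satisfies the 221 mm minimum.
Going = (15 − 1) × 274 = 3836 mm.

3836 mm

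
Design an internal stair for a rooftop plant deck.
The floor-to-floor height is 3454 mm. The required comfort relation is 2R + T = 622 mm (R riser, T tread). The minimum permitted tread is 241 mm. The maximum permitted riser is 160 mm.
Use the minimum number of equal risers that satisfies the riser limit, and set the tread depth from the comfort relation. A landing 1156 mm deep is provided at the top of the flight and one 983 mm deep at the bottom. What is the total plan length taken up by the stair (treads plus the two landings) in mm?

⌈3454/160⌉ = 22 risers.
R = 3454 ÷ 22 = 157 mm.
Tread T = 622 − 2 × 157 = 308 mm (≥ 241 mm).
22 risers give 21 treads; going = 21 × 308 = 6468 mm.
Add landings: 6468 + 1156 + 983 = 8607 mm.

8607 mm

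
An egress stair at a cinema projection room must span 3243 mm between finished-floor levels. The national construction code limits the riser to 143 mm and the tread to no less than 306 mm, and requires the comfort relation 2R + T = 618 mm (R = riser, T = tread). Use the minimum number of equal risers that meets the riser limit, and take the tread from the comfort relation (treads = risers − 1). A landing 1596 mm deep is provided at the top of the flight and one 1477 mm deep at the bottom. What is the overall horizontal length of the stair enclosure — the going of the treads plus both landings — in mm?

⌈3243/143⌉ = 23 risers.
Each riser is 3243/23 = 141 mm (≤ 143 mm).
T = 618 − 2·141 = 336 mm, which satisfies the 306 mm minimum.
Treads = 23 − 1 = 22; going = 22 × 336 = 7392 mm.
Add landings: 7392 + 1596 + 1477 = 10465 mm.

10465 mm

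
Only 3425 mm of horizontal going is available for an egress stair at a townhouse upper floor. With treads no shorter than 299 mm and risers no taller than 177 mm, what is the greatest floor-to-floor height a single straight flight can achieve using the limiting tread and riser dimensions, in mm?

Treads that fit: ⌊3425 / 299⌋ = 11.
Risers = treads + 1 = 12.
Maximum height = 12 × 177 = 2124 mm.

2124 mm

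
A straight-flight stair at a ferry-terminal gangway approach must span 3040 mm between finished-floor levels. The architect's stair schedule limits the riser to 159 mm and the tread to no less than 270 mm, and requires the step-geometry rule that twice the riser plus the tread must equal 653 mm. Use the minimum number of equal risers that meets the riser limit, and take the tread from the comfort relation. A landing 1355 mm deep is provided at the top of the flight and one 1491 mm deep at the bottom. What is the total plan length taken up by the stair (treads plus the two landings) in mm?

3040 / 159 = 19.119 → round up to 20 risers.
R = 3040 ÷ 20 = 152 mm.
From 2R + T = 653: T = 653 − 304 = 349 mm.
Going = (20 − 1) × 349 = 6631 mm.
Add landings: 6631 + 1355 + 1491 = 9477 mm.

9477 mm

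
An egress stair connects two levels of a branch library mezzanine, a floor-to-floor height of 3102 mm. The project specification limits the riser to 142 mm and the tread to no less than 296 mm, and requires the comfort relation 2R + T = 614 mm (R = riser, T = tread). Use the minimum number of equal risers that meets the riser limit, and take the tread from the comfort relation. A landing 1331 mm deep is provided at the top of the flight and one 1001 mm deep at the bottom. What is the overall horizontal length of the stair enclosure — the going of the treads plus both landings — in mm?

3102 / 142 = 21.845 → round up to 22 risers.
Riser R = 3102 / 22 = 141 mm, within the 142 mm limit.
T = 614 − 2·141 = 332 mm, which satisfies the 296 mm minimum.
Going = (22 − 1) × 332 = 6972 mm.
Enclosure = 6972 + 1331 + 1001 = 9304 mm.

9304 mm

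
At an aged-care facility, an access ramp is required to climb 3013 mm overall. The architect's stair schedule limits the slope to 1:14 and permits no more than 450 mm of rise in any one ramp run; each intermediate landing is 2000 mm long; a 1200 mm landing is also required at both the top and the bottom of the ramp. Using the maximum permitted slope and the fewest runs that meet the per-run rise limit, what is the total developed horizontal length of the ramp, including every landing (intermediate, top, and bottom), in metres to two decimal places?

56.58 m

3013 / 450 = 6.70, so 7 ramp runs are needed. That means 6 intermediate landings.
Ramp run (horizontal) at 1:14: 3013 × 14 = 42182 mm.
6 intermediate landings contribute 6 × 2000 = 12000 mm.
Top and bottom landings: 2 × 1200 = 2400 mm.
Total = 42182 + 12000 + 2400 = 56582 mm.
= 56.58 m.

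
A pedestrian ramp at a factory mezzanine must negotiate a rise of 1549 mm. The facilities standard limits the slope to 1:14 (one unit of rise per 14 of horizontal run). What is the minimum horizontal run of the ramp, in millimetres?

21686 mm

Run = rise × 14 = 1549 × 14 = 21686 mm.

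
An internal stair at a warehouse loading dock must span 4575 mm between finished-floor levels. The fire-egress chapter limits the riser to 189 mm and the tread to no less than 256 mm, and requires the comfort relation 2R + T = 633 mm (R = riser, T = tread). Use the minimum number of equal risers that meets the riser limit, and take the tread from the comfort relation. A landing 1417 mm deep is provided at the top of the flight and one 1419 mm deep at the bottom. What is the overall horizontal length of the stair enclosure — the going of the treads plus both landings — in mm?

⌈4575/189⌉ = 25 risers.
Riser R = 4575 / 25 = 183 mm, within the 189 mm limit.
Tread T = 633 − 2 × 183 = 267 mm (≥ 256 mm).
Treads = 25 − 1 = 24; going = 24 × 267 = 6408 mm.
Enclosure = 6408 + 1417 + 1419 = 9244 mm.

9244 mm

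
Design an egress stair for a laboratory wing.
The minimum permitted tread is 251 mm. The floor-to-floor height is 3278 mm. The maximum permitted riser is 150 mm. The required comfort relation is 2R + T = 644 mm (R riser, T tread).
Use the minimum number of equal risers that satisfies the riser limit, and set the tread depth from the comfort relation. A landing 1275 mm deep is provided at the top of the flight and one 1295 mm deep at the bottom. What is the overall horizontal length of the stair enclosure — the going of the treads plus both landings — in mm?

At most 150 each: 3278/150 = 21.85, giving 22 risers.
R = 3278 ÷ 22 = 149 mm.
T = 644 − 2·149 = 346 mm, which satisfies the 251 mm minimum.
22 risers give 21 treads; going = 21 × 346 = 7266 mm.
Enclosure = 7266 + 1275 + 1295 = 9836 mm.

9836 mm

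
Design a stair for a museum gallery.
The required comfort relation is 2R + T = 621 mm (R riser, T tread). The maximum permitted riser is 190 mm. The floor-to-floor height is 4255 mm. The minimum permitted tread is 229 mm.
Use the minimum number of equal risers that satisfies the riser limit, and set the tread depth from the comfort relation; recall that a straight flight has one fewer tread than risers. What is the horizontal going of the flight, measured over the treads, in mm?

4255 / 190 = 22.395 → round up to 23 risers.
Each riser is 4255/23 = 185 mm (≤ 190 mm).
From 2R + T = 621: T = 621 − 370 = 251 mm.
Treads = 23 − 1 = 22; going = 22 × 251 = 5522 mm.

5522 mm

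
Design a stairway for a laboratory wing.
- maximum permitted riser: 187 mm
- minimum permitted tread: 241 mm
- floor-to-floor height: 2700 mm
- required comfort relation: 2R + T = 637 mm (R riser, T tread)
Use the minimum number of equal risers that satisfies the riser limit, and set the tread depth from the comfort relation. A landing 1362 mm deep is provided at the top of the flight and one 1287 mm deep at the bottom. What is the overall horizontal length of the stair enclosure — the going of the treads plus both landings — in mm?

2700 / 187 = 14.44, so 15 risers are needed.
Each riser is 2700/15 = 180 mm (≤ 187 mm).
From 2R + T = 637: T = 637 − 360 = 277 mm.
Treads = 15 − 1 = 14; going = 14 × 277 = 3878 mm.
Add landings: 3878 + 1362 + 1287 = 6527 mm.

6527 mm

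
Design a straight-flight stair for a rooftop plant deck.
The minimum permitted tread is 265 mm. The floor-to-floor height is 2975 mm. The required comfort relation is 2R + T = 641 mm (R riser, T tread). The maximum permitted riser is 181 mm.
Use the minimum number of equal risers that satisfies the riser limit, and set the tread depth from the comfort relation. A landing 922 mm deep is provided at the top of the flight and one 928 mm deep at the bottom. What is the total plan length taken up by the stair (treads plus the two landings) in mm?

⌈2975/181⌉ = 17 risers.
R = 2975 ÷ 17 = 175 mm.
From 2R + T = 641: T = 641 − 350 = 291 mm.
Treads = 17 − 1 = 16; going = 16 × 291 = 4656 mm.
Add landings: 4656 + 922 + 928 = 6506 mm.

6506 mm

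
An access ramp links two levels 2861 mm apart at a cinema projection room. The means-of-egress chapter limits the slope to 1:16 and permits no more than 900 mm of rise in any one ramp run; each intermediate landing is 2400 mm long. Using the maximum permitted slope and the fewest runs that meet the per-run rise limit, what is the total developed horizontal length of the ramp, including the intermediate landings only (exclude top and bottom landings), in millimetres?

At most 900 each: 2861/900 = 3.18, giving 4 ramp runs. That means 3 intermediate landings.
Ramp run (horizontal) at 1:16: 2861 × 16 = 45776 mm.
Intermediate landings: 3 × 2400 = 7200 mm.
Total developed length = 45776 + 7200 = 52976 mm.

52976 mm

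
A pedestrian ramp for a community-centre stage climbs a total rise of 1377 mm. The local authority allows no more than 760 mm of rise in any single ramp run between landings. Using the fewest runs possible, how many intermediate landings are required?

⌈1377/760⌉ = 2 ramp runs.
2 runs are separated by 1 intermediate landings.

1 intermediate landings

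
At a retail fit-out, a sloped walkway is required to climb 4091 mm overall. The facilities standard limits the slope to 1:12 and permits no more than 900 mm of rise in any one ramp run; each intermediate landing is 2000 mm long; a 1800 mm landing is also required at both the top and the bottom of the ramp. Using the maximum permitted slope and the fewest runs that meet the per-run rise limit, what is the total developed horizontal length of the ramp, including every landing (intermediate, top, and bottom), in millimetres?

At most 900 each: 4091/900 = 4.55, giving 5 ramp runs. That means 4 intermediate landings.
Horizontal run for 4091 mm of rise at 1:12 is 4091 × 12 = 49092 mm.
Intermediate landings: 4 × 2000 = 8000 mm.
Top and bottom landings: 2 × 1800 = 3600 mm.
Total = 49092 + 8000 + 3600 = 60692 mm.

60692 mm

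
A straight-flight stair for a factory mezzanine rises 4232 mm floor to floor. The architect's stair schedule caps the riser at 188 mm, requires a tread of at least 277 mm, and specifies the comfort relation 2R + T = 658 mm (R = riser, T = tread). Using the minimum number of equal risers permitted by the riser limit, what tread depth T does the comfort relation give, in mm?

At most 188 each: 4232/188 = 22.51, giving 23 risers.
Each riser is 4232/23 = 184 mm (≤ 188 mm).
T = 658 − 2·184 = 290 mm, which satisfies the 277 mm minimum.

290 mm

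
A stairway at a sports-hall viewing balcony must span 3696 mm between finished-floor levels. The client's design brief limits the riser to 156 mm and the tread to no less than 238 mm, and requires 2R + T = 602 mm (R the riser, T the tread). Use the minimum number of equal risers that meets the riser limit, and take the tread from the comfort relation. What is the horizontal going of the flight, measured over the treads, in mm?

⌈3696/156⌉ = 24 risers.
Riser R = 3696 / 24 = 154 mm, within the 156 mm limit.
Tread T = 602 − 2 × 154 = 294 mm (≥ 238 mm).
Going = (24 − 1) × 294 = 6762 mm.

6762 mm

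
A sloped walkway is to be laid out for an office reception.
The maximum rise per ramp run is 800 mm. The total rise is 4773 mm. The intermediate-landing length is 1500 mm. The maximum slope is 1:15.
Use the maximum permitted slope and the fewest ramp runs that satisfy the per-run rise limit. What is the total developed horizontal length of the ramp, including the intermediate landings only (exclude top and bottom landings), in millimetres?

4773 / 800 = 5.97, so 6 ramp runs are needed. That means 5 intermediate landings.
Horizontal run for 4773 mm of rise at 1:15 is 4773 × 15 = 71595 mm.
5 intermediate landings contribute 5 × 1500 = 7500 mm.
Developed length = 71595 + 7500 = 79095 mm.

79095 mm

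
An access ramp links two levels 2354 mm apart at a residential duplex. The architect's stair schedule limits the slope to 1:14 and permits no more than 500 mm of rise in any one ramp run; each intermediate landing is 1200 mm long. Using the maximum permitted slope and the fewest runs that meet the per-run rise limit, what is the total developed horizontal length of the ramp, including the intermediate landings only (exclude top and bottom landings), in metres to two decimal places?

37.76 m

At most 500 each: 2354/500 = 4.71, giving 5 ramp runs. That means 4 intermediate landings.
Ramp run (horizontal) at 1:14: 2354 × 14 = 32956 mm.
4 intermediate landings contribute 4 × 1200 = 4800 mm.
Total developed length = 32956 + 4800 = 37756 mm.
= 37.76 m.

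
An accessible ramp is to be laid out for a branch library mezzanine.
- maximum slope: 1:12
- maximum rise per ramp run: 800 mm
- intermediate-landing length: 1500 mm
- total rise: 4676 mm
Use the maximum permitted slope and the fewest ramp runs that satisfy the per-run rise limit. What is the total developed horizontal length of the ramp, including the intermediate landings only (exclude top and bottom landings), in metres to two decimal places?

4676 / 800 = 5.845 → round up to 6 ramp runs. That means 5 intermediate landings.
Ramp run (horizontal) at 1:12: 4676 × 12 = 56112 mm.
Intermediate landings: 5 × 1500 = 7500 mm.
Developed length = 56112 + 7500 = 63612 mm.
= 63.61 m.

63.61 m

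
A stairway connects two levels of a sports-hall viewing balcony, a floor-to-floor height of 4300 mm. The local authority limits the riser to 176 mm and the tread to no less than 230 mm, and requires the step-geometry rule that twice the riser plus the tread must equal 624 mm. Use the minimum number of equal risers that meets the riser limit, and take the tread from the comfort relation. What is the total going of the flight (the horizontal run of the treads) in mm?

6720 mm

4300 / 176 = 24.432 → round up to 25 risers.
R = 4300 ÷ 25 = 172 mm.
From 2R + T = 624: T = 624 − 344 = 280 mm.
25 risers give 24 treads; going = 24 × 280 = 6720 mm.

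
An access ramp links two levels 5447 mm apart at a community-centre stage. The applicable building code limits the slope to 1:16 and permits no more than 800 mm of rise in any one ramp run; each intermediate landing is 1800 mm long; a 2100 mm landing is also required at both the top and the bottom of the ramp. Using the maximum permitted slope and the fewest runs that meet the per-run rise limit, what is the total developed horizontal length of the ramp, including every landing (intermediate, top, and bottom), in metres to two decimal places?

5447 / 800 = 6.809 → round up to 7 ramp runs. That means 6 intermediate landings.
Ramp run (horizontal) at 1:16: 5447 × 16 = 87152 mm.
Intermediate landings: 6 × 1800 = 10800 mm.
Top and bottom landings: 2 × 2100 = 4200 mm.
Total = 87152 + 10800 + 4200 = 102152 mm.
= 102.15 m.

102.15 m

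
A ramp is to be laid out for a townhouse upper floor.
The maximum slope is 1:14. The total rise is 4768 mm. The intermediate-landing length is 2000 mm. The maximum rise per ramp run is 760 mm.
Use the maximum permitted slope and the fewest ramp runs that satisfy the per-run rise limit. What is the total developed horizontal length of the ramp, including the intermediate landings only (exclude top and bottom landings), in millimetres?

At most 760 each: 4768/760 = 6.27, giving 7 ramp runs. That means 6 intermediate landings.
Horizontal run for 4768 mm of rise at 1:14 is 4768 × 14 = 66752 mm.
Intermediate landings: 6 × 2000 = 12000 mm.
Total developed length = 66752 + 12000 = 78752 mm.

78752 mm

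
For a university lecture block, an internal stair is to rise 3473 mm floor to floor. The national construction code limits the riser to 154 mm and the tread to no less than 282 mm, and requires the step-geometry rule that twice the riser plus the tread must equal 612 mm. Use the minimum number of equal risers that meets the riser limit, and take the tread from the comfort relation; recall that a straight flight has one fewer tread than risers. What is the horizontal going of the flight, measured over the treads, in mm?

3473 / 154 = 22.552 → round up to 23 risers.
Riser R = 3473 / 23 = 151 mm, within the 154 mm limit.
From 2R + T = 612: T = 612 − 302 = 310 mm.
23 risers give 22 treads; going = 22 × 310 = 6820 mm.

6820 mm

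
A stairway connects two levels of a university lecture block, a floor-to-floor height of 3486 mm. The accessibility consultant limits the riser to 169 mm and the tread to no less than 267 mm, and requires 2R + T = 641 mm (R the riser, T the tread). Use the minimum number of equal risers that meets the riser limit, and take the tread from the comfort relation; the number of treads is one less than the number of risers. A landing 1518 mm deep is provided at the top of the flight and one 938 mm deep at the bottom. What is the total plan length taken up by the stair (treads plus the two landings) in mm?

8636 mm

⌈3486/169⌉ = 21 risers.
R = 3486 ÷ 21 = 166 mm.
T = 641 − 2·166 = 309 mm, which satisfies the 267 mm minimum.
Treads = 21 − 1 = 20; going = 20 × 309 = 6180 mm.
Add landings: 6180 + 1518 + 938 = 8636 mm.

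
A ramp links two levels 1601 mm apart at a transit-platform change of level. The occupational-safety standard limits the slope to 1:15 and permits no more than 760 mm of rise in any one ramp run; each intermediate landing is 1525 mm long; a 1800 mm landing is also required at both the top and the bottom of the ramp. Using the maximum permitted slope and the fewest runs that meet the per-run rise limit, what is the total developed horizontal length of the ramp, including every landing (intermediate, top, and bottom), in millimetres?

1601 / 760 = 2.107 → round up to 3 ramp runs. That means 2 intermediate landings.
Horizontal run for 1601 mm of rise at 1:15 is 1601 × 15 = 24015 mm.
Intermediate landings: 2 × 1525 = 3050 mm.
Top and bottom landings: 2 × 1800 = 3600 mm.
Total = 24015 + 3050 + 3600 = 30665 mm.

30665 mm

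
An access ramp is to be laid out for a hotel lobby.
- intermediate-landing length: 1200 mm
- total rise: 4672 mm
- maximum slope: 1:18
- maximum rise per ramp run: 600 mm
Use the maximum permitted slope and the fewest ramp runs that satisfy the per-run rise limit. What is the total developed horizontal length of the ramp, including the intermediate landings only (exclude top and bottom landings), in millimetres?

92496 mm

⌈4672/600⌉ = 8 ramp runs. That means 7 intermediate landings.
Ramp run (horizontal) at 1:18: 4672 × 18 = 84096 mm.
7 intermediate landings contribute 7 × 1200 = 8400 mm.
Total developed length = 84096 + 8400 = 92496 mm.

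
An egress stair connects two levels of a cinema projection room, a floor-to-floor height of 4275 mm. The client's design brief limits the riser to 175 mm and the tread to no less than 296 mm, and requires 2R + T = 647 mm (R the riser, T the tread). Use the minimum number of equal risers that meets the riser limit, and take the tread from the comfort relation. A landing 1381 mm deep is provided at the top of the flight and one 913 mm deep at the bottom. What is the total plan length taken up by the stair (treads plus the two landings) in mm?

At most 175 each: 4275/175 = 24.43, giving 25 risers.
Each riser is 4275/25 = 171 mm (≤ 175 mm).
T = 647 − 2·171 = 305 mm, which satisfies the 296 mm minimum.
Treads = 25 − 1 = 24; going = 24 × 305 = 7320 mm.
Enclosure = 7320 + 1381 + 913 = 9614 mm.

9614 mm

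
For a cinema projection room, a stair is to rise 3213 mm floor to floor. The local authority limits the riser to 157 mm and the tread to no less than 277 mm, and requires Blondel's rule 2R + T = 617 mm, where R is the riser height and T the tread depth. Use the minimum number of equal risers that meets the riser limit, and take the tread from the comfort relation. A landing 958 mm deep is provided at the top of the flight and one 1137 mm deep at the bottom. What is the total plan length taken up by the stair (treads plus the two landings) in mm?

8315 mm

⌈3213/157⌉ = 21 risers.
R = 3213 ÷ 21 = 153 mm.
T = 617 − 2·153 = 311 mm, which satisfies the 277 mm minimum.
21 risers give 20 treads; going = 20 × 311 = 6220 mm.
Add landings: 6220 + 958 + 1137 = 8315 mm.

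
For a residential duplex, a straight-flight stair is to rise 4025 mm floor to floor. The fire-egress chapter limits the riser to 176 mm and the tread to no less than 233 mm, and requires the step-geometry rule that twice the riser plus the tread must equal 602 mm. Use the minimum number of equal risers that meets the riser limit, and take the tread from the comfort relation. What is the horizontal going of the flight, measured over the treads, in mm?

5544 mm

4025 / 176 = 22.869 → round up to 23 risers.
Each riser is 4025/23 = 175 mm (≤ 176 mm).
T = 602 − 2·175 = 252 mm, which satisfies the 233 mm minimum.
Treads = 23 − 1 = 22; going = 22 × 252 = 5544 mm.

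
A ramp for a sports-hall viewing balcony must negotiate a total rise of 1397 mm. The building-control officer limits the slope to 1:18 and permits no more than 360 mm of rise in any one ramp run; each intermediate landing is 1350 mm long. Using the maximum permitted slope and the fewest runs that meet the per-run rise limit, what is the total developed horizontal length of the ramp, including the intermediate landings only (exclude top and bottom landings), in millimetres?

At most 360 each: 1397/360 = 3.88, giving 4 ramp runs. That means 3 intermediate landings.
Horizontal run for 1397 mm of rise at 1:18 is 1397 × 18 = 25146 mm.
Intermediate landings: 3 × 1350 = 4050 mm.
Total developed length = 25146 + 4050 = 29196 mm.

29196 mm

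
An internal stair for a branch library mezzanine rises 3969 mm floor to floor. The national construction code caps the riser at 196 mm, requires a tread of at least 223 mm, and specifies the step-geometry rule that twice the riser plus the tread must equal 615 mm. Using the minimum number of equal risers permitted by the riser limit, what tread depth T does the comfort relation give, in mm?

237 mm

3969 / 196 = 20.25, so 21 risers are needed.
Each riser is 3969/21 = 189 mm (≤ 196 mm).
T = 615 − 2·189 = 237 mm, which satisfies the 223 mm minimum.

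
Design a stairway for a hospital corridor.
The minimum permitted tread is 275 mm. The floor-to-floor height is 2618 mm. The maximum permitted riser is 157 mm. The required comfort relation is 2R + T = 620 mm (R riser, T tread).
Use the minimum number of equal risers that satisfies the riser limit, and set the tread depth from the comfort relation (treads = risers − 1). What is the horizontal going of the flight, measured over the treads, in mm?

4992 mm

2618 / 157 = 16.675 → round up to 17 risers.
R = 2618 ÷ 17 = 154 mm.
T = 620 − 2·154 = 312 mm, which satisfies the 275 mm minimum.
Treads = 17 − 1 = 16; going = 16 × 312 = 4992 mm.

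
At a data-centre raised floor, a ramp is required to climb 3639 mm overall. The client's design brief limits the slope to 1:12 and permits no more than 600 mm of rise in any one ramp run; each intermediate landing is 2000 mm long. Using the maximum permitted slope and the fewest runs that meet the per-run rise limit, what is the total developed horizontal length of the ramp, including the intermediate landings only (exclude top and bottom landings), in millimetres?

⌈3639/600⌉ = 7 ramp runs. That means 6 intermediate landings.
Horizontal run for 3639 mm of rise at 1:12 is 3639 × 12 = 43668 mm.
Intermediate landings: 6 × 2000 = 12000 mm.
Developed length = 43668 + 12000 = 55668 mm.

55668 mm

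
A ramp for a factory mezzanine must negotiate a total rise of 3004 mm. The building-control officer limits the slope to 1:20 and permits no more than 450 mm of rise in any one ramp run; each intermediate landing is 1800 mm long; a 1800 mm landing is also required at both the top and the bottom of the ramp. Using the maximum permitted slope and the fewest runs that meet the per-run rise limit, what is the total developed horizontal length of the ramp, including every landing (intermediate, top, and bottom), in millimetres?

3004 / 450 = 6.676 → round up to 7 ramp runs. That means 6 intermediate landings.
Ramp run (horizontal) at 1:20: 3004 × 20 = 60080 mm.
Intermediate landings: 6 × 1800 = 10800 mm.
Top and bottom landings: 2 × 1800 = 3600 mm.
Total = 60080 + 10800 + 3600 = 74480 mm.

74480 mm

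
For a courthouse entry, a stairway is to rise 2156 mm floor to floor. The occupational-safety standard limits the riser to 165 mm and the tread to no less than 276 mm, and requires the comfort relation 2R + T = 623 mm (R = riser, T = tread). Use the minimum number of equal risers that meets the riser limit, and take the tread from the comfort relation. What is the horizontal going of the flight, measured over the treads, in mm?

⌈2156/165⌉ = 14 risers.
Riser R = 2156 / 14 = 154 mm, within the 165 mm limit.
T = 623 − 2·154 = 315 mm, which satisfies the 276 mm minimum.
Treads = 14 − 1 = 13; going = 13 × 315 = 4095 mm.

4095 mm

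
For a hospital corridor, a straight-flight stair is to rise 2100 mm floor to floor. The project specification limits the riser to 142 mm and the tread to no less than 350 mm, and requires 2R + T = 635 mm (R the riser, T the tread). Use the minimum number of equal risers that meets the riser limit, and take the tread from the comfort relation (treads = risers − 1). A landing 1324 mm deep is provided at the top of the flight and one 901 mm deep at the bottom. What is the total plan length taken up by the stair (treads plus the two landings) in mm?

2100 / 142 = 14.79, so 15 risers are needed.
Riser R = 2100 / 15 = 140 mm, within the 142 mm limit.
T = 635 − 2·140 = 355 mm, which satisfies the 350 mm minimum.
Going = (15 − 1) × 355 = 4970 mm.
Add landings: 4970 + 1324 + 901 = 7195 mm.

7195 mm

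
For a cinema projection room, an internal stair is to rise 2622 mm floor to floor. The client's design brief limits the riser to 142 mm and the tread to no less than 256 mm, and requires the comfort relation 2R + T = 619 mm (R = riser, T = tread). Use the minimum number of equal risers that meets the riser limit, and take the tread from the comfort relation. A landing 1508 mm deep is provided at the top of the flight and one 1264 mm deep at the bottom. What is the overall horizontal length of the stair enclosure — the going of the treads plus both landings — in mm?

At most 142 each: 2622/142 = 18.46, giving 19 risers.
R = 2622 ÷ 19 = 138 mm.
Tread T = 619 − 2 × 138 = 343 mm (≥ 256 mm).
Going = (19 − 1) × 343 = 6174 mm.
Add landings: 6174 + 1508 + 1264 = 8946 mm.

8946 mm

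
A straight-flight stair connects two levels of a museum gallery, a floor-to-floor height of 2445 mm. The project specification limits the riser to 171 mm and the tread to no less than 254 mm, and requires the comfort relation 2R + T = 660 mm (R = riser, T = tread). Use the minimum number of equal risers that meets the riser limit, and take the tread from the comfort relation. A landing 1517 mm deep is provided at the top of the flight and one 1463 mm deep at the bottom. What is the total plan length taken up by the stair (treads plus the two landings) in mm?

At most 171 each: 2445/171 = 14.30, giving 15 risers.
Each riser is 2445/15 = 163 mm (≤ 171 mm).
T = 660 − 2·163 = 334 mm, which satisfies the 254 mm minimum.
Going = (15 − 1) × 334 = 4676 mm.
Add landings: 4676 + 1517 + 1463 = 7656 mm.

7656 mm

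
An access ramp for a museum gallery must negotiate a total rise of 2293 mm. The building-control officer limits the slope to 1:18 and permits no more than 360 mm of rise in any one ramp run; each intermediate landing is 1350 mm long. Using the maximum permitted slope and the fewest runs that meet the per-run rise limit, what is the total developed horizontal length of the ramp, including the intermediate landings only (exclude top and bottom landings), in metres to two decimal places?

49.37 m

2293 / 360 = 6.369 → round up to 7 ramp runs. That means 6 intermediate landings.
Ramp run (horizontal) at 1:18: 2293 × 18 = 41274 mm.
6 intermediate landings contribute 6 × 1350 = 8100 mm.
Total developed length = 41274 + 8100 = 49374 mm.
= 49.37 m.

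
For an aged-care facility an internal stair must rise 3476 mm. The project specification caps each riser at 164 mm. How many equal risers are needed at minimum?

22 risers

3476 / 164 = 21.195 → round up to 22 risers.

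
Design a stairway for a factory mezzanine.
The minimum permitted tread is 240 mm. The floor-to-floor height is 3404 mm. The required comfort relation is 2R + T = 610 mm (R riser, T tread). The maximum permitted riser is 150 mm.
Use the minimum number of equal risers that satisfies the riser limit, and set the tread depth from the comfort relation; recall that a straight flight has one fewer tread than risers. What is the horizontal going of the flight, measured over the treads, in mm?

⌈3404/150⌉ = 23 risers.
Riser R = 3404 / 23 = 148 mm, within the 150 mm limit.
From 2R + T = 610: T = 610 − 296 = 314 mm.
Treads = 23 − 1 = 22; going = 22 × 314 = 6908 mm.

6908 mm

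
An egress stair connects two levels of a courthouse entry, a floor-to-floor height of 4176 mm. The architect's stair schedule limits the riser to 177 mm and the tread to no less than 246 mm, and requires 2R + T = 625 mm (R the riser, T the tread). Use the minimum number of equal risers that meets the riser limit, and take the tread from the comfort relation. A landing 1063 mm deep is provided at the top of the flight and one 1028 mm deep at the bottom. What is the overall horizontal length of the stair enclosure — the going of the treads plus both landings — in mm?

8462 mm

4176 / 177 = 23.59, so 24 risers are needed.
R = 4176 ÷ 24 = 174 mm.
T = 625 − 2·174 = 277 mm, which satisfies the 246 mm minimum.
Going = (24 − 1) × 277 = 6371 mm.
Enclosure = 6371 + 1063 + 1028 = 8462 mm.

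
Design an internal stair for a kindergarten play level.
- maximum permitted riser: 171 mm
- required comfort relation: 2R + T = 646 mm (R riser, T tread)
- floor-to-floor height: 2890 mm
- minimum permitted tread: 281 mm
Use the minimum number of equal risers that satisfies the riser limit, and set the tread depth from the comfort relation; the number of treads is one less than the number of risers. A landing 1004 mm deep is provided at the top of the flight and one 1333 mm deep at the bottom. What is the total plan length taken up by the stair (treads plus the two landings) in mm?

7233 mm

⌈2890/171⌉ = 17 risers.
Each riser is 2890/17 = 170 mm (≤ 171 mm).
T = 646 − 2·170 = 306 mm, which satisfies the 281 mm minimum.
Going = (17 − 1) × 306 = 4896 mm.
Add landings: 4896 + 1004 + 1333 = 7233 mm.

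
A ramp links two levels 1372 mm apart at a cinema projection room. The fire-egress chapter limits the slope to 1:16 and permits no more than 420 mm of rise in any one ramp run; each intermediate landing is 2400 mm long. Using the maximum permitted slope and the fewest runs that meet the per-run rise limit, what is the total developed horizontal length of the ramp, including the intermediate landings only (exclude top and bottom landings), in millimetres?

29152 mm

At most 420 each: 1372/420 = 3.27, giving 4 ramp runs. That means 3 intermediate landings.
Ramp run (horizontal) at 1:16: 1372 × 16 = 21952 mm.
Intermediate landings: 3 × 2400 = 7200 mm.
Developed length = 21952 + 7200 = 29152 mm.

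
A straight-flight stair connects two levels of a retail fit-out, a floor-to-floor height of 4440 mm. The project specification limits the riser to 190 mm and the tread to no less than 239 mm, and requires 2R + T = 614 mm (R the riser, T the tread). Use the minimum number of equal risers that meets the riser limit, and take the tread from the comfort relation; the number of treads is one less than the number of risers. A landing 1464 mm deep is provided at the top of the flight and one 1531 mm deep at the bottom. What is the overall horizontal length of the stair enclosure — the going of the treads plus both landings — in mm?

4440 / 190 = 23.37, so 24 risers are needed.
Each riser is 4440/24 = 185 mm (≤ 190 mm).
T = 614 − 2·185 = 244 mm, which satisfies the 239 mm minimum.
Treads = 24 − 1 = 23; going = 23 × 244 = 5612 mm.
Add landings: 5612 + 1464 + 1531 = 8607 mm.

8607 mm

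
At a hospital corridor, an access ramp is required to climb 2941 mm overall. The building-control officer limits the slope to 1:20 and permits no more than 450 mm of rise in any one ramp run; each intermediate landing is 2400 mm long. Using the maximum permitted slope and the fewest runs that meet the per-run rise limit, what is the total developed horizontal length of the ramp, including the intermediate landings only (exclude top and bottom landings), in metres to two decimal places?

At most 450 each: 2941/450 = 6.54, giving 7 ramp runs. That means 6 intermediate landings.
Horizontal run for 2941 mm of rise at 1:20 is 2941 × 20 = 58820 mm.
Intermediate landings: 6 × 2400 = 14400 mm.
Total developed length = 58820 + 14400 = 73220 mm.
= 73.22 m.

73.22 m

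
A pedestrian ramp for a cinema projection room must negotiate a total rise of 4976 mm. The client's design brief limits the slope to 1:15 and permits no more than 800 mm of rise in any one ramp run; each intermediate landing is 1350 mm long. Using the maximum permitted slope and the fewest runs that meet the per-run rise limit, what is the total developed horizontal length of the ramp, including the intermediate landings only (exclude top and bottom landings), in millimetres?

82740 mm

At most 800 each: 4976/800 = 6.22, giving 7 ramp runs. That means 6 intermediate landings.
Ramp run (horizontal) at 1:15: 4976 × 15 = 74640 mm.
Intermediate landings: 6 × 1350 = 8100 mm.
Total developed length = 74640 + 8100 = 82740 mm.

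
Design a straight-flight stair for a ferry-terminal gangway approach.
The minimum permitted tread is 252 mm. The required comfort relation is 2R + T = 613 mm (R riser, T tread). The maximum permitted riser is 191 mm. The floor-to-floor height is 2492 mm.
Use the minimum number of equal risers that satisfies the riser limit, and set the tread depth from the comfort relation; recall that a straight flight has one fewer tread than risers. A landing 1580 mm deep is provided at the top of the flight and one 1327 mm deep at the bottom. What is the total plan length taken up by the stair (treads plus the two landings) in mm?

6248 mm

2492 / 191 = 13.05, so 14 risers are needed.
R = 2492 ÷ 14 = 178 mm.
T = 613 − 2·178 = 257 mm, which satisfies the 252 mm minimum.
Treads = 14 − 1 = 13; going = 13 × 257 = 3341 mm.
Add landings: 3341 + 1580 + 1327 = 6248 mm.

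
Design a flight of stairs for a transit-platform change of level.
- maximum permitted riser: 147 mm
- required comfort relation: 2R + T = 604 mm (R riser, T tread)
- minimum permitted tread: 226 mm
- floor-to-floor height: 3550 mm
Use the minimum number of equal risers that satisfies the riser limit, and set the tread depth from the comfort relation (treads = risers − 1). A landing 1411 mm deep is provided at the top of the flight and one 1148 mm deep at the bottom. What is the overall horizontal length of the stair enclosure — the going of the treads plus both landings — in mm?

At most 147 each: 3550/147 = 24.15, giving 25 risers.
Riser R = 3550 / 25 = 142 mm, within the 147 mm limit.
From 2R + T = 604: T = 604 − 284 = 320 mm.
25 risers give 24 treads; going = 24 × 320 = 7680 mm.
Add landings: 7680 + 1411 + 1148 = 10239 mm.

10239 mm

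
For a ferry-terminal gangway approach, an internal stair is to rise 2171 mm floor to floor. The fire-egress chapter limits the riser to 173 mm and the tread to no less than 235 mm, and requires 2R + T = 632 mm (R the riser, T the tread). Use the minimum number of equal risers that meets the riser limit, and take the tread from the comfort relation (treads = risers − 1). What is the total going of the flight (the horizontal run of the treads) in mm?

3576 mm

2171 / 173 = 12.549 → round up to 13 risers.
Riser R = 2171 / 13 = 167 mm, within the 173 mm limit.
Tread T = 632 − 2 × 167 = 298 mm (≥ 235 mm).
13 risers give 12 treads; going = 12 × 298 = 3576 mm.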